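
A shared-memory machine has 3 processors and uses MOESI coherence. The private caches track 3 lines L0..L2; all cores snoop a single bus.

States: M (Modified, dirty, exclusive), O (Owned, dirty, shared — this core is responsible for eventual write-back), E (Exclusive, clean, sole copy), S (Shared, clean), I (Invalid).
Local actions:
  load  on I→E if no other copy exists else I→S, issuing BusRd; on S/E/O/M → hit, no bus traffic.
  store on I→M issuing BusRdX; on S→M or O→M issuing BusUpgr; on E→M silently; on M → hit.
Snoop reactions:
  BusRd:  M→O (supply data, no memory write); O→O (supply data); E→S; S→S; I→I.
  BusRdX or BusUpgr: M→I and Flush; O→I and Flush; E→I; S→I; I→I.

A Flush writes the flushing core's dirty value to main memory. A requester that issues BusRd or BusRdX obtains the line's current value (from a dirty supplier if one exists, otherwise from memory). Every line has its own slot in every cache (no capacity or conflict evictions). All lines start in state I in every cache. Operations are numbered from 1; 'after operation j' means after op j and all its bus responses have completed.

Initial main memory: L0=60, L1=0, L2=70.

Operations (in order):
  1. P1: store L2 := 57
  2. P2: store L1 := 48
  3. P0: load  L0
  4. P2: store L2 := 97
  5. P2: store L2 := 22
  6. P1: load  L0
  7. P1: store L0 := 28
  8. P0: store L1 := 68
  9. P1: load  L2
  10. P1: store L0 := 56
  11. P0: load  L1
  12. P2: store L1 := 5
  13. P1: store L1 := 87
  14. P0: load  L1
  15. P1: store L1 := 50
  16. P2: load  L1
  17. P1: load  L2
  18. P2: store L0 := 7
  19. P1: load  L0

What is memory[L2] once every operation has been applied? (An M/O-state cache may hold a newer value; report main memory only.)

memory[L2] = 57

1. P1: store L2 := 57  bus=[BusRdX]  L2: P0=I P1=M P2=I  mem[L2]=70
2. P2: store L1 := 48  bus=[BusRdX]  L1: P0=I P1=I P2=M  mem[L1]=0
3. P0: load  L0  bus=[BusRd]  L0: P0=E P1=I P2=I  mem[L0]=60
4. P2: store L2 := 97  bus=[BusRdX,Flush]  L2: P0=I P1=I P2=M  mem[L2]=57
5. P2: store L2 := 22  bus=[-]  L2: P0=I P1=I P2=M  mem[L2]=57
6. P1: load  L0  bus=[BusRd]  L0: P0=S P1=S P2=I  mem[L0]=60
7. P1: store L0 := 28  bus=[BusUpgr]  L0: P0=I P1=M P2=I  mem[L0]=60
8. P0: store L1 := 68  bus=[BusRdX,Flush]  L1: P0=M P1=I P2=I  mem[L1]=48
9. P1: load  L2  bus=[BusRd]  L2: P0=I P1=S P2=O  mem[L2]=57
10. P1: store L0 := 56  bus=[-]  L0: P0=I P1=M P2=I  mem[L0]=60
11. P0: load  L1  bus=[-]  L1: P0=M P1=I P2=I  mem[L1]=48
12. P2: store L1 := 5  bus=[BusRdX,Flush]  L1: P0=I P1=I P2=M  mem[L1]=68
13. P1: store L1 := 87  bus=[BusRdX,Flush]  L1: P0=I P1=M P2=I  mem[L1]=5
14. P0: load  L1  bus=[BusRd]  L1: P0=S P1=O P2=I  mem[L1]=5
15. P1: store L1 := 50  bus=[BusUpgr]  L1: P0=I P1=M P2=I  mem[L1]=5
16. P2: load  L1  bus=[BusRd]  L1: P0=I P1=O P2=S  mem[L1]=5
17. P1: load  L2  bus=[-]  L2: P0=I P1=S P2=O  mem[L2]=57
18. P2: store L0 := 7  bus=[BusRdX,Flush]  L0: P0=I P1=I P2=M  mem[L0]=56
19. P1: load  L0  bus=[BusRd]  L0: P0=I P1=S P2=O  mem[L0]=56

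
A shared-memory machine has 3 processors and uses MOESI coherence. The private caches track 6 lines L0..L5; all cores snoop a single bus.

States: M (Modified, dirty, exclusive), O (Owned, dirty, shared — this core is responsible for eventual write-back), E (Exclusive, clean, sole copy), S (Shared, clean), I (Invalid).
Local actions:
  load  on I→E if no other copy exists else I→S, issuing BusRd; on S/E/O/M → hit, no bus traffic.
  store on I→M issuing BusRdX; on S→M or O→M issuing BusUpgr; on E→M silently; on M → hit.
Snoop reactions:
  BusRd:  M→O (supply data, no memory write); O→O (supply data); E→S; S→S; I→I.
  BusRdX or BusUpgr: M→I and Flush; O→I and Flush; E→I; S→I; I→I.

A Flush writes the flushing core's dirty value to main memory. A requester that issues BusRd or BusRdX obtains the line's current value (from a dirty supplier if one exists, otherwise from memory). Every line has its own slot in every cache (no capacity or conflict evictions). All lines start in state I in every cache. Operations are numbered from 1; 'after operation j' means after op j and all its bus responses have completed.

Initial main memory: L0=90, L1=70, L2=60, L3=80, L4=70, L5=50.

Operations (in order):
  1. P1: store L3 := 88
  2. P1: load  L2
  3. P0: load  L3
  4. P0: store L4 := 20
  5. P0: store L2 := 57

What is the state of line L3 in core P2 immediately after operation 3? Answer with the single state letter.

1. P1: store L3 := 88  bus=[BusRdX]  L3: P0=I P1=M P2=I  mem[L3]=80
2. P1: load  L2  bus=[BusRd]  L2: P0=I P1=E P2=I  mem[L2]=60
3. P0: load  L3  bus=[BusRd]  L3: P0=S P1=O P2=I  mem[L3]=80
4. P0: store L4 := 20  bus=[BusRdX]  L4: P0=M P1=I P2=I  mem[L4]=70
5. P0: store L2 := 57  bus=[BusRdX]  L2: P0=M P1=I P2=I  mem[L2]=60

state = I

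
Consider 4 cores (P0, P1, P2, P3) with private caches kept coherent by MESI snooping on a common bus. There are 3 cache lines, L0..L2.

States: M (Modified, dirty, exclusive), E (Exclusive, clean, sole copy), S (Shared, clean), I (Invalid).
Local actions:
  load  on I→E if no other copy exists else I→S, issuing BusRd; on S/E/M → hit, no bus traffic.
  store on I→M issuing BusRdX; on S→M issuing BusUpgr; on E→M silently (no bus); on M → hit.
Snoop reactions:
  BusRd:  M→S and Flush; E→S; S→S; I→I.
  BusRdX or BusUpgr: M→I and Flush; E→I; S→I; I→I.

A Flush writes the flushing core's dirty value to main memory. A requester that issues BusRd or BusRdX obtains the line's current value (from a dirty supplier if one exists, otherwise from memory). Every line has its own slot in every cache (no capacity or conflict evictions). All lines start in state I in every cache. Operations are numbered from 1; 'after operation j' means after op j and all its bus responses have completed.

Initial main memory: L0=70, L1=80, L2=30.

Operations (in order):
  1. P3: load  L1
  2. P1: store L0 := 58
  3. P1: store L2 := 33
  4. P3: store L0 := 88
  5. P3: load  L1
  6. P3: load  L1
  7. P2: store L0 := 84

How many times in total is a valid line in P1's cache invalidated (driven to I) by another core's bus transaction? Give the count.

[1] P3: load  L1 | P0:I, P1:I, P2:I, P3:E(80) | bus: BusRd
[2] P1: store L0 := 58 | P0:I, P1:M(58), P2:I, P3:I | bus: BusRdX
[3] P1: store L2 := 33 | P0:I, P1:M(33), P2:I, P3:I | bus: BusRdX
[4] P3: store L0 := 88 | P0:I, P1:I, P2:I, P3:M(88) | bus: BusRdX,Flush
[5] P3: load  L1 | P0:I, P1:I, P2:I, P3:E(80) | bus: none
[6] P3: load  L1 | P0:I, P1:I, P2:I, P3:E(80) | bus: none
[7] P2: store L0 := 84 | P0:I, P1:I, P2:M(84), P3:I | bus: BusRdX,Flush

invalidations = 1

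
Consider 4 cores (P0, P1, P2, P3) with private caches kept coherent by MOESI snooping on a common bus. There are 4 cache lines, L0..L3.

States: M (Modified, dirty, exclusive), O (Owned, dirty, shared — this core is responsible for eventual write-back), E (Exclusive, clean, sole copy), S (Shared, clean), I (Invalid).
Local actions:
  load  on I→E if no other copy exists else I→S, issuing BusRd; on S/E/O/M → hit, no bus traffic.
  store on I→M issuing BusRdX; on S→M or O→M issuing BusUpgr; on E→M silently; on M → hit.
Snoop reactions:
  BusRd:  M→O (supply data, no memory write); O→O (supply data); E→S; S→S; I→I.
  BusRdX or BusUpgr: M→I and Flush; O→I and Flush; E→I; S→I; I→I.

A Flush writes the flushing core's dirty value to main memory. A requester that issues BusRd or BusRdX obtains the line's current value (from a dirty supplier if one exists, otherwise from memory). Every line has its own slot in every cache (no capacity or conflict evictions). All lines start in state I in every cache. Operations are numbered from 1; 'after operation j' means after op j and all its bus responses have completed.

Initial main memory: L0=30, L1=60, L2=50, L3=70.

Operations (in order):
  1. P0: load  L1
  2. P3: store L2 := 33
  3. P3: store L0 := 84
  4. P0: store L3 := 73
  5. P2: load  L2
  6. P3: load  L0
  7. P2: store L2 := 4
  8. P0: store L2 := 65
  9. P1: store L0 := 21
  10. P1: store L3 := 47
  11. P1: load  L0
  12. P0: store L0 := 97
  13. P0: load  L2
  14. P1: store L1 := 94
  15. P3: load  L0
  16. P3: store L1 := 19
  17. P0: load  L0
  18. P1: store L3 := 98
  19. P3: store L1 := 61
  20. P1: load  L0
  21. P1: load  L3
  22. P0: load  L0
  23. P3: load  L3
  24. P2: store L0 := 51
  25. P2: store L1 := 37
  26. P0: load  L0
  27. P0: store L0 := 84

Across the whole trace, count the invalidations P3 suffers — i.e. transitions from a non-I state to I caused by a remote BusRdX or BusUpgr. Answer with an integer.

invalidations = 4

step 1: P0: load  L1  ⟶  EIII  (L1)  txn=BusRd  M[L1]=60
step 2: P3: store L2 := 33  ⟶  IIIM  (L2)  txn=BusRdX  M[L2]=50
step 3: P3: store L0 := 84  ⟶  IIIM  (L0)  txn=BusRdX  M[L0]=30
step 4: P0: store L3 := 73  ⟶  MIII  (L3)  txn=BusRdX  M[L3]=70
step 5: P2: load  L2  ⟶  IISO  (L2)  txn=BusRd  M[L2]=50
step 6: P3: load  L0  ⟶  IIIM  (L0)  txn=∅  M[L0]=30
step 7: P2: store L2 := 4  ⟶  IIMI  (L2)  txn=BusUpgr+Flush  M[L2]=33
step 8: P0: store L2 := 65  ⟶  MIII  (L2)  txn=BusRdX+Flush  M[L2]=4
step 9: P1: store L0 := 21  ⟶  IMII  (L0)  txn=BusRdX+Flush  M[L0]=84
step 10: P1: store L3 := 47  ⟶  IMII  (L3)  txn=BusRdX+Flush  M[L3]=73
step 11: P1: load  L0  ⟶  IMII  (L0)  txn=∅  M[L0]=84
step 12: P0: store L0 := 97  ⟶  MIII  (L0)  txn=BusRdX+Flush  M[L0]=21
step 13: P0: load  L2  ⟶  MIII  (L2)  txn=∅  M[L2]=4
step 14: P1: store L1 := 94  ⟶  IMII  (L1)  txn=BusRdX  M[L1]=60
step 15: P3: load  L0  ⟶  OIIS  (L0)  txn=BusRd  M[L0]=21
step 16: P3: store L1 := 19  ⟶  IIIM  (L1)  txn=BusRdX+Flush  M[L1]=94
step 17: P0: load  L0  ⟶  OIIS  (L0)  txn=∅  M[L0]=21
step 18: P1: store L3 := 98  ⟶  IMII  (L3)  txn=∅  M[L3]=73
step 19: P3: store L1 := 61  ⟶  IIIM  (L1)  txn=∅  M[L1]=94
step 20: P1: load  L0  ⟶  OSIS  (L0)  txn=BusRd  M[L0]=21
step 21: P1: load  L3  ⟶  IMII  (L3)  txn=∅  M[L3]=73
step 22: P0: load  L0  ⟶  OSIS  (L0)  txn=∅  M[L0]=21
step 23: P3: load  L3  ⟶  IOIS  (L3)  txn=BusRd  M[L3]=73
step 24: P2: store L0 := 51  ⟶  IIMI  (L0)  txn=BusRdX+Flush  M[L0]=97
step 25: P2: store L1 := 37  ⟶  IIMI  (L1)  txn=BusRdX+Flush  M[L1]=61
step 26: P0: load  L0  ⟶  SIOI  (L0)  txn=BusRd  M[L0]=97
step 27: P0: store L0 := 84  ⟶  MIII  (L0)  txn=BusUpgr+Flush  M[L0]=51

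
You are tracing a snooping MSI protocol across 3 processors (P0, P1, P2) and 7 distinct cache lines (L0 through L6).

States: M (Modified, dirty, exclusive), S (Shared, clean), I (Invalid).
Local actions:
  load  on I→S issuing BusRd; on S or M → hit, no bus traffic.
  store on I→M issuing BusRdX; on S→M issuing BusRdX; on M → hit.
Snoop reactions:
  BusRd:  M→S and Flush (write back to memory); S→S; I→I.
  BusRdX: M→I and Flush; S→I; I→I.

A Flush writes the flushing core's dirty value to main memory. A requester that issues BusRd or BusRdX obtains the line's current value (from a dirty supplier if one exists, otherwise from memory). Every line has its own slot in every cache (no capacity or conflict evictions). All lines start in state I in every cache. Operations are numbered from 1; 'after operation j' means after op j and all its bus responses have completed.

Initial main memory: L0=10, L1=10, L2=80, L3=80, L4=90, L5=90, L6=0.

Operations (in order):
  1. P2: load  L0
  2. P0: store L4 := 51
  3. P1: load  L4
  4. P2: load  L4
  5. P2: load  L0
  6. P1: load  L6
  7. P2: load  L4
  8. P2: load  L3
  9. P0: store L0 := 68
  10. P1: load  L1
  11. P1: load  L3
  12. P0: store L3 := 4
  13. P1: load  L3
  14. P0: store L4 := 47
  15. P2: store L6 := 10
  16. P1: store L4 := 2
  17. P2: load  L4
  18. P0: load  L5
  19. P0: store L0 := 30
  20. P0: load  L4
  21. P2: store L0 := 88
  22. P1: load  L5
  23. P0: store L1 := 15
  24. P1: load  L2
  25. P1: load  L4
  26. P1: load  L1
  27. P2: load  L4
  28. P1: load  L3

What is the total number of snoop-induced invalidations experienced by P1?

invalidations = 4

1. P2: load  L0  bus=[BusRd]  L0: P0=I P1=I P2=S  mem[L0]=10
2. P0: store L4 := 51  bus=[BusRdX]  L4: P0=M P1=I P2=I  mem[L4]=90
3. P1: load  L4  bus=[BusRd,Flush]  L4: P0=S P1=S P2=I  mem[L4]=51
4. P2: load  L4  bus=[BusRd]  L4: P0=S P1=S P2=S  mem[L4]=51
5. P2: load  L0  bus=[-]  L0: P0=I P1=I P2=S  mem[L0]=10
6. P1: load  L6  bus=[BusRd]  L6: P0=I P1=S P2=I  mem[L6]=0
7. P2: load  L4  bus=[-]  L4: P0=S P1=S P2=S  mem[L4]=51
8. P2: load  L3  bus=[BusRd]  L3: P0=I P1=I P2=S  mem[L3]=80
9. P0: store L0 := 68  bus=[BusRdX]  L0: P0=M P1=I P2=I  mem[L0]=10
10. P1: load  L1  bus=[BusRd]  L1: P0=I P1=S P2=I  mem[L1]=10
11. P1: load  L3  bus=[BusRd]  L3: P0=I P1=S P2=S  mem[L3]=80
12. P0: store L3 := 4  bus=[BusRdX]  L3: P0=M P1=I P2=I  mem[L3]=80
13. P1: load  L3  bus=[BusRd,Flush]  L3: P0=S P1=S P2=I  mem[L3]=4
14. P0: store L4 := 47  bus=[BusRdX]  L4: P0=M P1=I P2=I  mem[L4]=51
15. P2: store L6 := 10  bus=[BusRdX]  L6: P0=I P1=I P2=M  mem[L6]=0
16. P1: store L4 := 2  bus=[BusRdX,Flush]  L4: P0=I P1=M P2=I  mem[L4]=47
17. P2: load  L4  bus=[BusRd,Flush]  L4: P0=I P1=S P2=S  mem[L4]=2
18. P0: load  L5  bus=[BusRd]  L5: P0=S P1=I P2=I  mem[L5]=90
19. P0: store L0 := 30  bus=[-]  L0: P0=M P1=I P2=I  mem[L0]=10
20. P0: load  L4  bus=[BusRd]  L4: P0=S P1=S P2=S  mem[L4]=2
21. P2: store L0 := 88  bus=[BusRdX,Flush]  L0: P0=I P1=I P2=M  mem[L0]=30
22. P1: load  L5  bus=[BusRd]  L5: P0=S P1=S P2=I  mem[L5]=90
23. P0: store L1 := 15  bus=[BusRdX]  L1: P0=M P1=I P2=I  mem[L1]=10
24. P1: load  L2  bus=[BusRd]  L2: P0=I P1=S P2=I  mem[L2]=80
25. P1: load  L4  bus=[-]  L4: P0=S P1=S P2=S  mem[L4]=2
26. P1: load  L1  bus=[BusRd,Flush]  L1: P0=S P1=S P2=I  mem[L1]=15
27. P2: load  L4  bus=[-]  L4: P0=S P1=S P2=S  mem[L4]=2
28. P1: load  L3  bus=[-]  L3: P0=S P1=S P2=I  mem[L3]=4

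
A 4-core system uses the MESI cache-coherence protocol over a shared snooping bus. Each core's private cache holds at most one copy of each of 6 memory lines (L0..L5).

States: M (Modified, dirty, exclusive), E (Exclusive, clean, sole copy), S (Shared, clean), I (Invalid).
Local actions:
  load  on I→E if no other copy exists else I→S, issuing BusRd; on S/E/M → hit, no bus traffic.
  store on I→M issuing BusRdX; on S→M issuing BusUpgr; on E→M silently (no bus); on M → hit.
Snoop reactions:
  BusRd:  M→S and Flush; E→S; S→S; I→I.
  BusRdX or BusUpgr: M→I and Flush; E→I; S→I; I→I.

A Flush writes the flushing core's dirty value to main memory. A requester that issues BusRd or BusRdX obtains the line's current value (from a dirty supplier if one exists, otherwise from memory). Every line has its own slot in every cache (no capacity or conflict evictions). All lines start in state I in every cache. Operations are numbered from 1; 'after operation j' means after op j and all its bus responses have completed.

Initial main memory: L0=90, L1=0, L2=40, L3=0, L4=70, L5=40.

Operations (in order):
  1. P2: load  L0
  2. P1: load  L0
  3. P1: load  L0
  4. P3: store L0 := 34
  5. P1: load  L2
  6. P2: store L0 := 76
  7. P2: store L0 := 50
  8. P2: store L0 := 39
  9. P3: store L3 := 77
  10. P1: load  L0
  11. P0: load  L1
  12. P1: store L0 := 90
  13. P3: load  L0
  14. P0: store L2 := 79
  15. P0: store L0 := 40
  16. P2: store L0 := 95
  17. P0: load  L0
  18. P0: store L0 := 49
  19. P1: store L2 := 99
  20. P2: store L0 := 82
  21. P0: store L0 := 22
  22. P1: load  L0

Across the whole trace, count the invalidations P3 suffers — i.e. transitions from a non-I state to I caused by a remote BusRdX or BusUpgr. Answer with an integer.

  op1 P2: load  L0 → I/I/E/I on L0; bus BusRd; mem=90
  op2 P1: load  L0 → I/S/S/I on L0; bus BusRd; mem=90
  op3 P1: load  L0 → I/S/S/I on L0; bus (none); mem=90
  op4 P3: store L0 := 34 → I/I/I/M on L0; bus BusRdX; mem=90
  op5 P1: load  L2 → I/E/I/I on L2; bus BusRd; mem=40
  op6 P2: store L0 := 76 → I/I/M/I on L0; bus BusRdX Flush; mem=34
  op7 P2: store L0 := 50 → I/I/M/I on L0; bus (none); mem=34
  op8 P2: store L0 := 39 → I/I/M/I on L0; bus (none); mem=34
  op9 P3: store L3 := 77 → I/I/I/M on L3; bus BusRdX; mem=0
  op10 P1: load  L0 → I/S/S/I on L0; bus BusRd Flush; mem=39
  op11 P0: load  L1 → E/I/I/I on L1; bus BusRd; mem=0
  op12 P1: store L0 := 90 → I/M/I/I on L0; bus BusUpgr; mem=39
  op13 P3: load  L0 → I/S/I/S on L0; bus BusRd Flush; mem=90
  op14 P0: store L2 := 79 → M/I/I/I on L2; bus BusRdX; mem=40
  op15 P0: store L0 := 40 → M/I/I/I on L0; bus BusRdX; mem=90
  op16 P2: store L0 := 95 → I/I/M/I on L0; bus BusRdX Flush; mem=40
  op17 P0: load  L0 → S/I/S/I on L0; bus BusRd Flush; mem=95
  op18 P0: store L0 := 49 → M/I/I/I on L0; bus BusUpgr; mem=95
  op19 P1: store L2 := 99 → I/M/I/I on L2; bus BusRdX Flush; mem=79
  op20 P2: store L0 := 82 → I/I/M/I on L0; bus BusRdX Flush; mem=49
  op21 P0: store L0 := 22 → M/I/I/I on L0; bus BusRdX Flush; mem=82
  op22 P1: load  L0 → S/S/I/I on L0; bus BusRd Flush; mem=22

invalidations = 2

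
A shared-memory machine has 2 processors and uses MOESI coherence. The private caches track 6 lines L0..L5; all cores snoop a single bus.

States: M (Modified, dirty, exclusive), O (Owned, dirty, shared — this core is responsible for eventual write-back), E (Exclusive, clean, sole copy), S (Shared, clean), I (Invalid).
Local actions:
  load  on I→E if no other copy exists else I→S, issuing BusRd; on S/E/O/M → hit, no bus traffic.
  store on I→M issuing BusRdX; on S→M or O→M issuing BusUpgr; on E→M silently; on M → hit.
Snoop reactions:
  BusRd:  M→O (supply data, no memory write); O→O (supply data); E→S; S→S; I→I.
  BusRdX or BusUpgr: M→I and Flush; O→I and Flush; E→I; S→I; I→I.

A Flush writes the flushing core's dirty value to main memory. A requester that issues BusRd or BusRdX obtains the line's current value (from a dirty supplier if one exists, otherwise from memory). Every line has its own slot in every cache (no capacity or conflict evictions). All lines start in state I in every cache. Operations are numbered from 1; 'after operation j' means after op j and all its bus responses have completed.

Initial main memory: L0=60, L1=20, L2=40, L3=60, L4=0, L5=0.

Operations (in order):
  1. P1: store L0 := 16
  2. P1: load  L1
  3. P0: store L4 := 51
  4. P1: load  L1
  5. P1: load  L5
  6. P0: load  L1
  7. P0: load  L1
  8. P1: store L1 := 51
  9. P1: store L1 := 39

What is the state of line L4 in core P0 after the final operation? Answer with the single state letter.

  op1 P1: store L0 := 16 → I/M on L0; bus BusRdX; mem=60
  op2 P1: load  L1 → I/E on L1; bus BusRd; mem=20
  op3 P0: store L4 := 51 → M/I on L4; bus BusRdX; mem=0
  op4 P1: load  L1 → I/E on L1; bus (none); mem=20
  op5 P1: load  L5 → I/E on L5; bus BusRd; mem=0
  op6 P0: load  L1 → S/S on L1; bus BusRd; mem=20
  op7 P0: load  L1 → S/S on L1; bus (none); mem=20
  op8 P1: store L1 := 51 → I/M on L1; bus BusUpgr; mem=20
  op9 P1: store L1 := 39 → I/M on L1; bus (none); mem=20

state = M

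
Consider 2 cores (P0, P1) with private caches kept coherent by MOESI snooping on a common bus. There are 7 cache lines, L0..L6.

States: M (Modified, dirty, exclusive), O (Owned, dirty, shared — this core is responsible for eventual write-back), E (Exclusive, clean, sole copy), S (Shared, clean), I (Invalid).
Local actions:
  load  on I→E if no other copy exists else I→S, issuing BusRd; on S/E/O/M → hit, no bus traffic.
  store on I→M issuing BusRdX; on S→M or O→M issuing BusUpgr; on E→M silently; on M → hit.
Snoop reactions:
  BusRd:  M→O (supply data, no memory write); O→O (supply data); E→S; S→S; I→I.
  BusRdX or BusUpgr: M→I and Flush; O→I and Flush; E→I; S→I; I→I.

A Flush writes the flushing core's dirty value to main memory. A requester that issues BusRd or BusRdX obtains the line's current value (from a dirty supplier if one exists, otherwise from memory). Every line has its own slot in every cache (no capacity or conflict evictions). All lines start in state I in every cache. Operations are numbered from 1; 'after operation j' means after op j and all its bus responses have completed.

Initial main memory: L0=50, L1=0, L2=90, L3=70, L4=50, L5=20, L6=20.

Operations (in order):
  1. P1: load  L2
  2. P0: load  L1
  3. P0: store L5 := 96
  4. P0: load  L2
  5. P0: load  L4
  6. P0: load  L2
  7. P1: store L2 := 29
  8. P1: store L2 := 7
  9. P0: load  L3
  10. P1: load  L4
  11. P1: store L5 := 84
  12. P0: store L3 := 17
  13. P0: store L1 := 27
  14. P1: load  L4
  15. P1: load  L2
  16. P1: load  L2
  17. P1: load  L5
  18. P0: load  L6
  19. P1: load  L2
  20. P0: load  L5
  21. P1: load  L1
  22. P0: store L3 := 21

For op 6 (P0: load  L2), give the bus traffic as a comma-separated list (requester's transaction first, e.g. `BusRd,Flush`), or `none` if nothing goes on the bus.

bus = none

[1] P1: load  L2 | P0:I, P1:E(90) | bus: BusRd
[2] P0: load  L1 | P0:E(0), P1:I | bus: BusRd
[3] P0: store L5 := 96 | P0:M(96), P1:I | bus: BusRdX
[4] P0: load  L2 | P0:S(90), P1:S(90) | bus: BusRd
[5] P0: load  L4 | P0:E(50), P1:I | bus: BusRd
[6] P0: load  L2 | P0:S(90), P1:S(90) | bus: none
[7] P1: store L2 := 29 | P0:I, P1:M(29) | bus: BusUpgr
[8] P1: store L2 := 7 | P0:I, P1:M(7) | bus: none
[9] P0: load  L3 | P0:E(70), P1:I | bus: BusRd
[10] P1: load  L4 | P0:S(50), P1:S(50) | bus: BusRd
[11] P1: store L5 := 84 | P0:I, P1:M(84) | bus: BusRdX,Flush
[12] P0: store L3 := 17 | P0:M(17), P1:I | bus: none
[13] P0: store L1 := 27 | P0:M(27), P1:I | bus: none
[14] P1: load  L4 | P0:S(50), P1:S(50) | bus: none
[15] P1: load  L2 | P0:I, P1:M(7) | bus: none
[16] P1: load  L2 | P0:I, P1:M(7) | bus: none
[17] P1: load  L5 | P0:I, P1:M(84) | bus: none
[18] P0: load  L6 | P0:E(20), P1:I | bus: BusRd
[19] P1: load  L2 | P0:I, P1:M(7) | bus: none
[20] P0: load  L5 | P0:S(84), P1:O(84) | bus: BusRd
[21] P1: load  L1 | P0:O(27), P1:S(27) | bus: BusRd
[22] P0: store L3 := 21 | P0:M(21), P1:I | bus: none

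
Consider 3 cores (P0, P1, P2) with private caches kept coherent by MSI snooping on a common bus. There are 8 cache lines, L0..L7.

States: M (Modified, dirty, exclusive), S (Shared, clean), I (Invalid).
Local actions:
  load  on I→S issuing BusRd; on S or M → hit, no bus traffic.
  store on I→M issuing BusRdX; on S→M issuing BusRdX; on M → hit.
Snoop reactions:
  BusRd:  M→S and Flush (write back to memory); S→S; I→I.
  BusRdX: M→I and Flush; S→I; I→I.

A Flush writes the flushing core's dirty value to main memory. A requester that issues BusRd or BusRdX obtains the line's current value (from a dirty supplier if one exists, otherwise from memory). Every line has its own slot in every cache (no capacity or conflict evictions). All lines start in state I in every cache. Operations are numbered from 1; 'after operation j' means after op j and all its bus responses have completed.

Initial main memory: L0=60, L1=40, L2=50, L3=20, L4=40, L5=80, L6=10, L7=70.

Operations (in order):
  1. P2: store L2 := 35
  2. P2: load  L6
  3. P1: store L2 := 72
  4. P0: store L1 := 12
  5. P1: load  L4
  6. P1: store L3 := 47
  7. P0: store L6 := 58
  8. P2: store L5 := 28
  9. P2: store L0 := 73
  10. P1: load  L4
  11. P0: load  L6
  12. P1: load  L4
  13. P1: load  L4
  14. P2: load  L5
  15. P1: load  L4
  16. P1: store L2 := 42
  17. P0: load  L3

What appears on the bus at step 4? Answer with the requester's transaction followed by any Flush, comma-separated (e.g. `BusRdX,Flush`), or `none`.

  op1 P2: store L2 := 35 → I/I/M on L2; bus BusRdX; mem=50
  op2 P2: load  L6 → I/I/S on L6; bus BusRd; mem=10
  op3 P1: store L2 := 72 → I/M/I on L2; bus BusRdX Flush; mem=35
  op4 P0: store L1 := 12 → M/I/I on L1; bus BusRdX; mem=40
  op5 P1: load  L4 → I/S/I on L4; bus BusRd; mem=40
  op6 P1: store L3 := 47 → I/M/I on L3; bus BusRdX; mem=20
  op7 P0: store L6 := 58 → M/I/I on L6; bus BusRdX; mem=10
  op8 P2: store L5 := 28 → I/I/M on L5; bus BusRdX; mem=80
  op9 P2: store L0 := 73 → I/I/M on L0; bus BusRdX; mem=60
  op10 P1: load  L4 → I/S/I on L4; bus (none); mem=40
  op11 P0: load  L6 → M/I/I on L6; bus (none); mem=10
  op12 P1: load  L4 → I/S/I on L4; bus (none); mem=40
  op13 P1: load  L4 → I/S/I on L4; bus (none); mem=40
  op14 P2: load  L5 → I/I/M on L5; bus (none); mem=80
  op15 P1: load  L4 → I/S/I on L4; bus (none); mem=40
  op16 P1: store L2 := 42 → I/M/I on L2; bus (none); mem=35
  op17 P0: load  L3 → S/S/I on L3; bus BusRd Flush; mem=47

bus = BusRdX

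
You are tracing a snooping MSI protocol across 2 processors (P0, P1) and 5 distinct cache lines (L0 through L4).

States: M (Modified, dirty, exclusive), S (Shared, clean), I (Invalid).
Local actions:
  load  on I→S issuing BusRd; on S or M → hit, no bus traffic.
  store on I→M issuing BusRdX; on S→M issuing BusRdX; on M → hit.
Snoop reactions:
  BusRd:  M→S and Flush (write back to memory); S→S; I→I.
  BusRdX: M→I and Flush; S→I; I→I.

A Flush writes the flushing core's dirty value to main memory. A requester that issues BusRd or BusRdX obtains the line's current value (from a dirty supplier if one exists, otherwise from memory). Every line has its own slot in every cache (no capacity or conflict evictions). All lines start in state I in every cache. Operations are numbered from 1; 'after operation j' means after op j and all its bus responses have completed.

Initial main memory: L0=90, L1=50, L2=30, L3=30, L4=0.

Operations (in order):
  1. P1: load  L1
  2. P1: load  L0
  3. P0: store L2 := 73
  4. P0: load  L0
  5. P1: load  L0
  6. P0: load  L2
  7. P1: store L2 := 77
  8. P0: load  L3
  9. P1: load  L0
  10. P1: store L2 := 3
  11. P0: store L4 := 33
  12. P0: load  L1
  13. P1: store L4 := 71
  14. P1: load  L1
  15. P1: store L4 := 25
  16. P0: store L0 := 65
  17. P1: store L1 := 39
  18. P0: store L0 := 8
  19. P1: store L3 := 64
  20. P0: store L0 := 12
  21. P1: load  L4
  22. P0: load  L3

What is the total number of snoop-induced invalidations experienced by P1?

1. P1: load  L1  bus=[BusRd]  L1: P0=I P1=S  mem[L1]=50
2. P1: load  L0  bus=[BusRd]  L0: P0=I P1=S  mem[L0]=90
3. P0: store L2 := 73  bus=[BusRdX]  L2: P0=M P1=I  mem[L2]=30
4. P0: load  L0  bus=[BusRd]  L0: P0=S P1=S  mem[L0]=90
5. P1: load  L0  bus=[-]  L0: P0=S P1=S  mem[L0]=90
6. P0: load  L2  bus=[-]  L2: P0=M P1=I  mem[L2]=30
7. P1: store L2 := 77  bus=[BusRdX,Flush]  L2: P0=I P1=M  mem[L2]=73
8. P0: load  L3  bus=[BusRd]  L3: P0=S P1=I  mem[L3]=30
9. P1: load  L0  bus=[-]  L0: P0=S P1=S  mem[L0]=90
10. P1: store L2 := 3  bus=[-]  L2: P0=I P1=M  mem[L2]=73
11. P0: store L4 := 33  bus=[BusRdX]  L4: P0=M P1=I  mem[L4]=0
12. P0: load  L1  bus=[BusRd]  L1: P0=S P1=S  mem[L1]=50
13. P1: store L4 := 71  bus=[BusRdX,Flush]  L4: P0=I P1=M  mem[L4]=33
14. P1: load  L1  bus=[-]  L1: P0=S P1=S  mem[L1]=50
15. P1: store L4 := 25  bus=[-]  L4: P0=I P1=M  mem[L4]=33
16. P0: store L0 := 65  bus=[BusRdX]  L0: P0=M P1=I  mem[L0]=90
17. P1: store L1 := 39  bus=[BusRdX]  L1: P0=I P1=M  mem[L1]=50
18. P0: store L0 := 8  bus=[-]  L0: P0=M P1=I  mem[L0]=90
19. P1: store L3 := 64  bus=[BusRdX]  L3: P0=I P1=M  mem[L3]=30
20. P0: store L0 := 12  bus=[-]  L0: P0=M P1=I  mem[L0]=90
21. P1: load  L4  bus=[-]  L4: P0=I P1=M  mem[L4]=33
22. P0: load  L3  bus=[BusRd,Flush]  L3: P0=S P1=S  mem[L3]=64

invalidations = 1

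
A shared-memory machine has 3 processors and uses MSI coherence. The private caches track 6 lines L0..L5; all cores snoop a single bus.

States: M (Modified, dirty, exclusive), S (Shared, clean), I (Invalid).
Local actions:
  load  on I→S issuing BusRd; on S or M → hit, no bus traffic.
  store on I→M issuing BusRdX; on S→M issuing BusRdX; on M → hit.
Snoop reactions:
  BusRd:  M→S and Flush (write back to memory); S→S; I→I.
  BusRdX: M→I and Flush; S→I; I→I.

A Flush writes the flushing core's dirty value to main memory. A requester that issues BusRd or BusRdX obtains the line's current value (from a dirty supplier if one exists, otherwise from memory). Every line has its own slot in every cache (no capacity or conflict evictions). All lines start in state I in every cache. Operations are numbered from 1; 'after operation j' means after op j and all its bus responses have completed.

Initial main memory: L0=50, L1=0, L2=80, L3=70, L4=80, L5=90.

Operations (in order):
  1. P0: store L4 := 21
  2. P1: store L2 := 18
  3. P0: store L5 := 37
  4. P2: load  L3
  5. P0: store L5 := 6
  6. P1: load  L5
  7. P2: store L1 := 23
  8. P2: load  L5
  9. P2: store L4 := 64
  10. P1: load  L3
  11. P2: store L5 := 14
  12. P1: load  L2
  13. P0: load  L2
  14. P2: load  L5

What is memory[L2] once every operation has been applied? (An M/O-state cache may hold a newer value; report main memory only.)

1. P0: store L4 := 21  bus=[BusRdX]  L4: P0=M P1=I P2=I  mem[L4]=80
2. P1: store L2 := 18  bus=[BusRdX]  L2: P0=I P1=M P2=I  mem[L2]=80
3. P0: store L5 := 37  bus=[BusRdX]  L5: P0=M P1=I P2=I  mem[L5]=90
4. P2: load  L3  bus=[BusRd]  L3: P0=I P1=I P2=S  mem[L3]=70
5. P0: store L5 := 6  bus=[-]  L5: P0=M P1=I P2=I  mem[L5]=90
6. P1: load  L5  bus=[BusRd,Flush]  L5: P0=S P1=S P2=I  mem[L5]=6
7. P2: store L1 := 23  bus=[BusRdX]  L1: P0=I P1=I P2=M  mem[L1]=0
8. P2: load  L5  bus=[BusRd]  L5: P0=S P1=S P2=S  mem[L5]=6
9. P2: store L4 := 64  bus=[BusRdX,Flush]  L4: P0=I P1=I P2=M  mem[L4]=21
10. P1: load  L3  bus=[BusRd]  L3: P0=I P1=S P2=S  mem[L3]=70
11. P2: store L5 := 14  bus=[BusRdX]  L5: P0=I P1=I P2=M  mem[L5]=6
12. P1: load  L2  bus=[-]  L2: P0=I P1=M P2=I  mem[L2]=80
13. P0: load  L2  bus=[BusRd,Flush]  L2: P0=S P1=S P2=I  mem[L2]=18
14. P2: load  L5  bus=[-]  L5: P0=I P1=I P2=M  mem[L5]=6

memory[L2] = 18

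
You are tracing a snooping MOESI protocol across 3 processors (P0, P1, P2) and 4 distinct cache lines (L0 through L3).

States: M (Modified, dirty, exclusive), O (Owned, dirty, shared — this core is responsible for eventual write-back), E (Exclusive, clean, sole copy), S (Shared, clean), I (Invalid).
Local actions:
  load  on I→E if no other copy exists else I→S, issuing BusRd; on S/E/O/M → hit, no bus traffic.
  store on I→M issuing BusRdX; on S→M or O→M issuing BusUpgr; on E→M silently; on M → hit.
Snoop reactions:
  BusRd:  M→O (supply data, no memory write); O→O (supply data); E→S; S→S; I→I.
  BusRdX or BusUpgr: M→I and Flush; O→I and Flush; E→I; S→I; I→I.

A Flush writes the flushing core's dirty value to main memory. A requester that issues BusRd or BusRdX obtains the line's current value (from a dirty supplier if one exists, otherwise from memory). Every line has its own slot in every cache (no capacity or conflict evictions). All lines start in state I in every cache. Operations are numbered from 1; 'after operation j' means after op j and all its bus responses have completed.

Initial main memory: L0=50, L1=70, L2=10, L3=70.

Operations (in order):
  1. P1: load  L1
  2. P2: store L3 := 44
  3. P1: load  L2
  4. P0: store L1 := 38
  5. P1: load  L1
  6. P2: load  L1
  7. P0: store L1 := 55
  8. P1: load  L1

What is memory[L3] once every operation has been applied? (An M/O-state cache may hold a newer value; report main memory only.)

memory[L3] = 70

[1] P1: load  L1 | P0:I, P1:E(70), P2:I | bus: BusRd
[2] P2: store L3 := 44 | P0:I, P1:I, P2:M(44) | bus: BusRdX
[3] P1: load  L2 | P0:I, P1:E(10), P2:I | bus: BusRd
[4] P0: store L1 := 38 | P0:M(38), P1:I, P2:I | bus: BusRdX
[5] P1: load  L1 | P0:O(38), P1:S(38), P2:I | bus: BusRd
[6] P2: load  L1 | P0:O(38), P1:S(38), P2:S(38) | bus: BusRd
[7] P0: store L1 := 55 | P0:M(55), P1:I, P2:I | bus: BusUpgr
[8] P1: load  L1 | P0:O(55), P1:S(55), P2:I | bus: BusRd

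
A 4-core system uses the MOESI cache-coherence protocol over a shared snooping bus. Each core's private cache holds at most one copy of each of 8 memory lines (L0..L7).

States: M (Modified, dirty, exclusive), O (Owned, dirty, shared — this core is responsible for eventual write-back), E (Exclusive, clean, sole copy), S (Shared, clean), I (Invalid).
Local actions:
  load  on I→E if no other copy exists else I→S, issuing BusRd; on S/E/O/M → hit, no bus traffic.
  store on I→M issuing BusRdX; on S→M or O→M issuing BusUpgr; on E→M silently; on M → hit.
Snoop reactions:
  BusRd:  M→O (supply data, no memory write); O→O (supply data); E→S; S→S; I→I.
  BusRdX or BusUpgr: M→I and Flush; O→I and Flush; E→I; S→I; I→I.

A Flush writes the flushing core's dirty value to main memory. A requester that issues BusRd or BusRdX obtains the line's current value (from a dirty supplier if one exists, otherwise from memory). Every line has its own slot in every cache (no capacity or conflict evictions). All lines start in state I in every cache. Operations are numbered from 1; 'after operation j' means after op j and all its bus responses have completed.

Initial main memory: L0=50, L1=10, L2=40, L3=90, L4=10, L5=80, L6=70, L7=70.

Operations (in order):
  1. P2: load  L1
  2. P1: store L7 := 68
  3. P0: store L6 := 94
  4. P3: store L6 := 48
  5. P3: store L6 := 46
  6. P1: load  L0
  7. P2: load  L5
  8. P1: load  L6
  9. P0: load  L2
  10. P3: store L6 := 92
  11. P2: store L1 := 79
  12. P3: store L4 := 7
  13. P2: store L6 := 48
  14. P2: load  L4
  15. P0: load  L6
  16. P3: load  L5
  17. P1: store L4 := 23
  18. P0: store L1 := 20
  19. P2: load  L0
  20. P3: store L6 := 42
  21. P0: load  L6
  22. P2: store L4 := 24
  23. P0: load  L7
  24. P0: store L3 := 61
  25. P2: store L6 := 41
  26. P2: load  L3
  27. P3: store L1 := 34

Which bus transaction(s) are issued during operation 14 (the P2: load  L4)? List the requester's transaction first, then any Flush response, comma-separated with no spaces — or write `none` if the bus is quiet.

bus = BusRd

step 1: P2: load  L1  ⟶  IIEI  (L1)  txn=BusRd  M[L1]=10
step 2: P1: store L7 := 68  ⟶  IMII  (L7)  txn=BusRdX  M[L7]=70
step 3: P0: store L6 := 94  ⟶  MIII  (L6)  txn=BusRdX  M[L6]=70
step 4: P3: store L6 := 48  ⟶  IIIM  (L6)  txn=BusRdX+Flush  M[L6]=94
step 5: P3: store L6 := 46  ⟶  IIIM  (L6)  txn=∅  M[L6]=94
step 6: P1: load  L0  ⟶  IEII  (L0)  txn=BusRd  M[L0]=50
step 7: P2: load  L5  ⟶  IIEI  (L5)  txn=BusRd  M[L5]=80
step 8: P1: load  L6  ⟶  ISIO  (L6)  txn=BusRd  M[L6]=94
step 9: P0: load  L2  ⟶  EIII  (L2)  txn=BusRd  M[L2]=40
step 10: P3: store L6 := 92  ⟶  IIIM  (L6)  txn=BusUpgr  M[L6]=94
step 11: P2: store L1 := 79  ⟶  IIMI  (L1)  txn=∅  M[L1]=10
step 12: P3: store L4 := 7  ⟶  IIIM  (L4)  txn=BusRdX  M[L4]=10
step 13: P2: store L6 := 48  ⟶  IIMI  (L6)  txn=BusRdX+Flush  M[L6]=92
step 14: P2: load  L4  ⟶  IISO  (L4)  txn=BusRd  M[L4]=10
step 15: P0: load  L6  ⟶  SIOI  (L6)  txn=BusRd  M[L6]=92
step 16: P3: load  L5  ⟶  IISS  (L5)  txn=BusRd  M[L5]=80
step 17: P1: store L4 := 23  ⟶  IMII  (L4)  txn=BusRdX+Flush  M[L4]=7
step 18: P0: store L1 := 20  ⟶  MIII  (L1)  txn=BusRdX+Flush  M[L1]=79
step 19: P2: load  L0  ⟶  ISSI  (L0)  txn=BusRd  M[L0]=50
step 20: P3: store L6 := 42  ⟶  IIIM  (L6)  txn=BusRdX+Flush  M[L6]=48
step 21: P0: load  L6  ⟶  SIIO  (L6)  txn=BusRd  M[L6]=48
step 22: P2: store L4 := 24  ⟶  IIMI  (L4)  txn=BusRdX+Flush  M[L4]=23
step 23: P0: load  L7  ⟶  SOII  (L7)  txn=BusRd  M[L7]=70
step 24: P0: store L3 := 61  ⟶  MIII  (L3)  txn=BusRdX  M[L3]=90
step 25: P2: store L6 := 41  ⟶  IIMI  (L6)  txn=BusRdX+Flush  M[L6]=42
step 26: P2: load  L3  ⟶  OISI  (L3)  txn=BusRd  M[L3]=90
step 27: P3: store L1 := 34  ⟶  IIIM  (L1)  txn=BusRdX+Flush  M[L1]=20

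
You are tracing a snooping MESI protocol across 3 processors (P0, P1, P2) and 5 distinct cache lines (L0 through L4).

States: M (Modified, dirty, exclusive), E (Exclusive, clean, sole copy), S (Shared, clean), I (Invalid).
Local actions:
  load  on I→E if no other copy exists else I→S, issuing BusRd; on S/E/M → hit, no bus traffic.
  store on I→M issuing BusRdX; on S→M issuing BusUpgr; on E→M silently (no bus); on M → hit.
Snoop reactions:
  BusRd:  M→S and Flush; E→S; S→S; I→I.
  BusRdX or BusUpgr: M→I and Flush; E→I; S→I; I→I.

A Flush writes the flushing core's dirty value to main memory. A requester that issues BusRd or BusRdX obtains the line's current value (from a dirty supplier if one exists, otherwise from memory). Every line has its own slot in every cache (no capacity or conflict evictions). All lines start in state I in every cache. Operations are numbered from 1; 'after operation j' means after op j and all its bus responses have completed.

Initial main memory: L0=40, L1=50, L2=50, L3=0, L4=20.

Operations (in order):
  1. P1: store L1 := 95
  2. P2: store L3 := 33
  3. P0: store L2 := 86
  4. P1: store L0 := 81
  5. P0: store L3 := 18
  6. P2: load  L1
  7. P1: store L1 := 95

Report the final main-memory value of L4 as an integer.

[1] P1: store L1 := 95 | P0:I, P1:M(95), P2:I | bus: BusRdX
[2] P2: store L3 := 33 | P0:I, P1:I, P2:M(33) | bus: BusRdX
[3] P0: store L2 := 86 | P0:M(86), P1:I, P2:I | bus: BusRdX
[4] P1: store L0 := 81 | P0:I, P1:M(81), P2:I | bus: BusRdX
[5] P0: store L3 := 18 | P0:M(18), P1:I, P2:I | bus: BusRdX,Flush
[6] P2: load  L1 | P0:I, P1:S(95), P2:S(95) | bus: BusRd,Flush
[7] P1: store L1 := 95 | P0:I, P1:M(95), P2:I | bus: BusUpgr

memory[L4] = 20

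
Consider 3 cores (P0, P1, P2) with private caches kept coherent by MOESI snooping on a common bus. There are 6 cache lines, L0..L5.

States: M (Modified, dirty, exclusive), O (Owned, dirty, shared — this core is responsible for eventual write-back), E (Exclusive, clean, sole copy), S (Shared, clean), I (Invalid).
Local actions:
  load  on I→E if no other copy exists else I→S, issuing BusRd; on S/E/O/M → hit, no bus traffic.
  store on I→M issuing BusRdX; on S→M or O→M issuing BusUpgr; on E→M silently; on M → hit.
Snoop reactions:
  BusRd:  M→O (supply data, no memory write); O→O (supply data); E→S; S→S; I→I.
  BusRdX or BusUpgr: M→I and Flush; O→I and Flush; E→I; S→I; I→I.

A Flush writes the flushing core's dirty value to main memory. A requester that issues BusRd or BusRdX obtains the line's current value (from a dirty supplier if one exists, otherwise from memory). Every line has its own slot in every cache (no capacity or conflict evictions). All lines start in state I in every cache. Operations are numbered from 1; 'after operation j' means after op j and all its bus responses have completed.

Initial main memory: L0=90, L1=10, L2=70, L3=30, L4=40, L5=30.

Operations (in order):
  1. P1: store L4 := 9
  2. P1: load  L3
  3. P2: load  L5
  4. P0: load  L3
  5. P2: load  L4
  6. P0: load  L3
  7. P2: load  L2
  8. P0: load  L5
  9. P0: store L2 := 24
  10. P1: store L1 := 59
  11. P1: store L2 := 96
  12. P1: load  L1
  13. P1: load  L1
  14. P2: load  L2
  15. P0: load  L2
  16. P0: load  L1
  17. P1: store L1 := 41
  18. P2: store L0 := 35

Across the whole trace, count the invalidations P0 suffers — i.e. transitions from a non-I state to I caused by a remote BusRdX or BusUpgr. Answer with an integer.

  op1 P1: store L4 := 9 → I/M/I on L4; bus BusRdX; mem=40
  op2 P1: load  L3 → I/E/I on L3; bus BusRd; mem=30
  op3 P2: load  L5 → I/I/E on L5; bus BusRd; mem=30
  op4 P0: load  L3 → S/S/I on L3; bus BusRd; mem=30
  op5 P2: load  L4 → I/O/S on L4; bus BusRd; mem=40
  op6 P0: load  L3 → S/S/I on L3; bus (none); mem=30
  op7 P2: load  L2 → I/I/E on L2; bus BusRd; mem=70
  op8 P0: load  L5 → S/I/S on L5; bus BusRd; mem=30
  op9 P0: store L2 := 24 → M/I/I on L2; bus BusRdX; mem=70
  op10 P1: store L1 := 59 → I/M/I on L1; bus BusRdX; mem=10
  op11 P1: store L2 := 96 → I/M/I on L2; bus BusRdX Flush; mem=24
  op12 P1: load  L1 → I/M/I on L1; bus (none); mem=10
  op13 P1: load  L1 → I/M/I on L1; bus (none); mem=10
  op14 P2: load  L2 → I/O/S on L2; bus BusRd; mem=24
  op15 P0: load  L2 → S/O/S on L2; bus BusRd; mem=24
  op16 P0: load  L1 → S/O/I on L1; bus BusRd; mem=10
  op17 P1: store L1 := 41 → I/M/I on L1; bus BusUpgr; mem=10
  op18 P2: store L0 := 35 → I/I/M on L0; bus BusRdX; mem=90

invalidations = 2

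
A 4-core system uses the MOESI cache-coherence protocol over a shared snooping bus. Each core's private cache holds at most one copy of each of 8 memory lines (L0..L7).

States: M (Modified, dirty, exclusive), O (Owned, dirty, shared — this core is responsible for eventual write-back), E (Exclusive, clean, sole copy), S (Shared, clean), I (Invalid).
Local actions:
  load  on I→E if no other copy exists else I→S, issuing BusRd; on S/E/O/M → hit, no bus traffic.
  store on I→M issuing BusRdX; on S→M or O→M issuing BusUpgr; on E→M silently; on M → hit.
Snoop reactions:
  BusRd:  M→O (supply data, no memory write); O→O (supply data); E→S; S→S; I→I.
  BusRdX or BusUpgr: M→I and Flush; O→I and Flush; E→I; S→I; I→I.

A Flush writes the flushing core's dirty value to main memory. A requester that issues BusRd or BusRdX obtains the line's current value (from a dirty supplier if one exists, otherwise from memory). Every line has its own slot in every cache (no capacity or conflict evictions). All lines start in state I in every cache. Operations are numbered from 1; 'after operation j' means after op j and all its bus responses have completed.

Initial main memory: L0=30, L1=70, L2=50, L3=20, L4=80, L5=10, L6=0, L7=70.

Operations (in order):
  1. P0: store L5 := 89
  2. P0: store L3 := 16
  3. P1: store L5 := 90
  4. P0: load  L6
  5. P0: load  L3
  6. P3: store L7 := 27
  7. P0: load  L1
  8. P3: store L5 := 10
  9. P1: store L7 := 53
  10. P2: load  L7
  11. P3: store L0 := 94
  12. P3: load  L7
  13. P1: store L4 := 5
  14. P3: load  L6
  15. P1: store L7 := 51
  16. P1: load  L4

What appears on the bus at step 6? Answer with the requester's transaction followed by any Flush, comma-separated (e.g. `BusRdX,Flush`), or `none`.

bus = BusRdX

1. P0: store L5 := 89  bus=[BusRdX]  L5: P0=M P1=I P2=I P3=I  mem[L5]=10
2. P0: store L3 := 16  bus=[BusRdX]  L3: P0=M P1=I P2=I P3=I  mem[L3]=20
3. P1: store L5 := 90  bus=[BusRdX,Flush]  L5: P0=I P1=M P2=I P3=I  mem[L5]=89
4. P0: load  L6  bus=[BusRd]  L6: P0=E P1=I P2=I P3=I  mem[L6]=0
5. P0: load  L3  bus=[-]  L3: P0=M P1=I P2=I P3=I  mem[L3]=20
6. P3: store L7 := 27  bus=[BusRdX]  L7: P0=I P1=I P2=I P3=M  mem[L7]=70
7. P0: load  L1  bus=[BusRd]  L1: P0=E P1=I P2=I P3=I  mem[L1]=70
8. P3: store L5 := 10  bus=[BusRdX,Flush]  L5: P0=I P1=I P2=I P3=M  mem[L5]=90
9. P1: store L7 := 53  bus=[BusRdX,Flush]  L7: P0=I P1=M P2=I P3=I  mem[L7]=27
10. P2: load  L7  bus=[BusRd]  L7: P0=I P1=O P2=S P3=I  mem[L7]=27
11. P3: store L0 := 94  bus=[BusRdX]  L0: P0=I P1=I P2=I P3=M  mem[L0]=30
12. P3: load  L7  bus=[BusRd]  L7: P0=I P1=O P2=S P3=S  mem[L7]=27
13. P1: store L4 := 5  bus=[BusRdX]  L4: P0=I P1=M P2=I P3=I  mem[L4]=80
14. P3: load  L6  bus=[BusRd]  L6: P0=S P1=I P2=I P3=S  mem[L6]=0
15. P1: store L7 := 51  bus=[BusUpgr]  L7: P0=I P1=M P2=I P3=I  mem[L7]=27
16. P1: load  L4  bus=[-]  L4: P0=I P1=M P2=I P3=I  mem[L4]=80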